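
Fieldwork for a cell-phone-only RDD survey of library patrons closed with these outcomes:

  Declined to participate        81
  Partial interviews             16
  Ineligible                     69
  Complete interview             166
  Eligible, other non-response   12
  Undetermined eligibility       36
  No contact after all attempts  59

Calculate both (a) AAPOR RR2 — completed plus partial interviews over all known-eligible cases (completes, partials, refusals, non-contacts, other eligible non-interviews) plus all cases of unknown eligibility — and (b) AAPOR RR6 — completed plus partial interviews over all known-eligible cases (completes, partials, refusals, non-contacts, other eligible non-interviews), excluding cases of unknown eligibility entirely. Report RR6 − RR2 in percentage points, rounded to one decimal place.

5.3

Top: 166 + 16 = 182
Base: 166 + 16 + 81 + 59 + 12 + 36 = 370
RR2 = 182 / 370 = 0.4919
Base: 166 + 16 + 81 + 59 + 12 = 334
RR6 = 182 / 334 = 0.5449
Difference = 54.49 − 49.19 = 5.30 percentage points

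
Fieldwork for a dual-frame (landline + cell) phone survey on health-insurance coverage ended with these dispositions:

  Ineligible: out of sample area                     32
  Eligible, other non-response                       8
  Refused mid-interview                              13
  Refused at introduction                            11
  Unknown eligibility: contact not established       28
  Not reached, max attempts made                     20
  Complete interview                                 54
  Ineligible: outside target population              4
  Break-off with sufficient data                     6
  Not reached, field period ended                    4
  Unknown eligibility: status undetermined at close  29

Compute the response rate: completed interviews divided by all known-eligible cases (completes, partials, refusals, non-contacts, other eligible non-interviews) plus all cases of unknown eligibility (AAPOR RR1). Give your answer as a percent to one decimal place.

Refusal or break-off = 11 + 13 = 24
No answer / not reached = 4 + 20 = 24
Unknown eligibility = 28 + 29 = 57
Out of scope = 4 + 32 = 36
Num → 54
Base → 54 + 6 + 24 + 24 + 8 + 57 = 173
RR1 = 54 / 173 = 0.3121

31.2%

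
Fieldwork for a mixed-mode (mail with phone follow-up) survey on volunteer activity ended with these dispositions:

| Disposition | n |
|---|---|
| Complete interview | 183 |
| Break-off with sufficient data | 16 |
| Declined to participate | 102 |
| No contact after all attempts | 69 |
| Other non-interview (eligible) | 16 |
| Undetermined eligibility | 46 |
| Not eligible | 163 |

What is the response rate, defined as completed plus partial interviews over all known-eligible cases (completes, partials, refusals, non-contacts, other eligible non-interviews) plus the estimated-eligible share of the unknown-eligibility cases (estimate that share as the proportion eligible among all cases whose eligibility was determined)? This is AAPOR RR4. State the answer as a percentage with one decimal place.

47.6%

Numerator = 183 + 16 = 199
Known eligible = 183 + 16 + 102 + 69 + 16 = 386
e = 386 / (386 + 163) = 386 / 549 = 0.7031
Estimated eligible among unknowns = 0.7031 × 46 = 32.34
Base = 386 + 32.34 = 418.34
RR4 = 199 / 418.34 = 0.4757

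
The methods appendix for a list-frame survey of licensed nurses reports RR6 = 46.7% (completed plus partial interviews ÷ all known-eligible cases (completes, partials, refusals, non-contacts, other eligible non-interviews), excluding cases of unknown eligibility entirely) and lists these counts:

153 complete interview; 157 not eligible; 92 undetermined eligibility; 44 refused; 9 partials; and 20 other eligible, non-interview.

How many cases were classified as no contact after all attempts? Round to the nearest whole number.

121

Num = 153 + 9 = 162
RR6 = 162 / D = 0.467
D = 162 / 0.467 = 346.9
Remaining denominator categories sum to 226
no contact after all attempts = 346.9 − 226 ≈ 121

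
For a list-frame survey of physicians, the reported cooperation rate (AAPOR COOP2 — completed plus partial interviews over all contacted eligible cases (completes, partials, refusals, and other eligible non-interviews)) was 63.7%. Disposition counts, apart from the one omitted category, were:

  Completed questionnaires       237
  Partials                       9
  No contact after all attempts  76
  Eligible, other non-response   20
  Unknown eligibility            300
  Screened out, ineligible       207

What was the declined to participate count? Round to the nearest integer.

120

Num: 237 + 9 = 246
COOP2 = 246 / D = 0.637
D = 246 / 0.637 = 386.2
Remaining denominator categories sum to 266
declined to participate = 386.2 − 266 ≈ 120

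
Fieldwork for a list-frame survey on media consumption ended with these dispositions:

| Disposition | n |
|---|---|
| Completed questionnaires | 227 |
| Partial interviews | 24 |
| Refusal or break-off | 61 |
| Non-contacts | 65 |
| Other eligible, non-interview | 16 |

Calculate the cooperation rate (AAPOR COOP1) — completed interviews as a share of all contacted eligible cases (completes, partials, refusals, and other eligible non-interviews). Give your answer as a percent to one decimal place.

Num → 227
Base → 227 + 24 + 61 + 16 = 328
COOP1 = 227 / 328 = 0.6921

69.2%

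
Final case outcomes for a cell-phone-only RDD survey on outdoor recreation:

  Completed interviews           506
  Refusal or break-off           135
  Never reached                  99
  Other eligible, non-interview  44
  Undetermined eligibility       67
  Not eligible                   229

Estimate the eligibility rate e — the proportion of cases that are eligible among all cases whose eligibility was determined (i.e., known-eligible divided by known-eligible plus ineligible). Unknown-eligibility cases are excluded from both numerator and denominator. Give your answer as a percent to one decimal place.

77.4%

Known eligible: 506 + 135 + 99 + 44 = 784
e = 784 / (784 + 229) = 784 / 1013 = 0.7739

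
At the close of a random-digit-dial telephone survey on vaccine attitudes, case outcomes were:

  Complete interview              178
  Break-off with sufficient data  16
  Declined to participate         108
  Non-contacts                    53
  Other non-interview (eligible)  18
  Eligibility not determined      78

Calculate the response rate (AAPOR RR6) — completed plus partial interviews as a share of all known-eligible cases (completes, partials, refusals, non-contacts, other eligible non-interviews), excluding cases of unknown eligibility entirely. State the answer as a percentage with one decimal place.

Top: 178 + 16 = 194
Denominator: 178 + 16 + 108 + 53 + 18 = 373
RR6 = 194 / 373 = 0.5201

52.0%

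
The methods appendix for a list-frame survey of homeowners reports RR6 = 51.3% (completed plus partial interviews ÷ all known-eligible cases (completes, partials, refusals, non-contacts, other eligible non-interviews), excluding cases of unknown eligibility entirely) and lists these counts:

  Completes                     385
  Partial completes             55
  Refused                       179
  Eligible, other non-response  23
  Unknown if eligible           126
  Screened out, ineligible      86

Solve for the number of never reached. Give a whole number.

Top: 385 + 55 = 440
RR6 = 440 / D = 0.513
D = 440 / 0.513 = 857.7
Rest of base = 642
never reached = 857.7 − 642 ≈ 216

216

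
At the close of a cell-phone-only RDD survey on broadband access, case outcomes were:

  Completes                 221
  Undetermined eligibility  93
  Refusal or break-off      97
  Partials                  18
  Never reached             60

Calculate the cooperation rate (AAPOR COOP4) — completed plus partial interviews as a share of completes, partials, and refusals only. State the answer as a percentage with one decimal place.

Numerator → 221 + 18 = 239
Denom → 221 + 18 + 97 = 336
COOP4 = 239 / 336 = 0.7113

71.1%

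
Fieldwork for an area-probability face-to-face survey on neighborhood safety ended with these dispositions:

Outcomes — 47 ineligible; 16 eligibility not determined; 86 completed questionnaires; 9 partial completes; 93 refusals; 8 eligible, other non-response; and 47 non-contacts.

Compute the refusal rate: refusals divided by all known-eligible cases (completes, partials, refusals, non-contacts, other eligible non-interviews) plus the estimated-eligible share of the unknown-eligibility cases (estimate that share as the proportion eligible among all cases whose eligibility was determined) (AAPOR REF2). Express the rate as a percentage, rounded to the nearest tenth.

Num: 93
Determined eligible: 86 + 9 + 93 + 47 + 8 = 243
e = 243 / (243 + 47) = 243 / 290 = 0.8379
Eligible share of unknowns: 0.8379 × 16 = 13.41
Denominator: 243 + 13.41 = 256.41
REF2 = 93 / 256.41 = 0.3627

36.3%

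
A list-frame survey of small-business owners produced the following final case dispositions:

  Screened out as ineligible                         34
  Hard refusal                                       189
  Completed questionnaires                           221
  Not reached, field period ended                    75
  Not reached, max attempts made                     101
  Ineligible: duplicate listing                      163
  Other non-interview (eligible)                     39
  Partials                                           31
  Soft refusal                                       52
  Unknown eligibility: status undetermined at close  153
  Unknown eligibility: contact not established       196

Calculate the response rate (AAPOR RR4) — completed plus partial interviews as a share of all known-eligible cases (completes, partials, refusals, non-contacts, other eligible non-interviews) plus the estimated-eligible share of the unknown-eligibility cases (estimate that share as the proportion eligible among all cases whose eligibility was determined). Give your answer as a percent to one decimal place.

Refused = 189 + 52 = 241
Never reached = 75 + 101 = 176
Eligibility not determined = 196 + 153 = 349
Ineligible = 34 + 163 = 197
Num = 221 + 31 = 252
Determined eligible = 221 + 31 + 241 + 176 + 39 = 708
e = 708 / (708 + 197) = 708 / 905 = 0.7823
e × U = 0.7823 × 349 = 273.02
Denominator = 708 + 273.02 = 981.02
RR4 = 252 / 981.02 = 0.2569

25.7%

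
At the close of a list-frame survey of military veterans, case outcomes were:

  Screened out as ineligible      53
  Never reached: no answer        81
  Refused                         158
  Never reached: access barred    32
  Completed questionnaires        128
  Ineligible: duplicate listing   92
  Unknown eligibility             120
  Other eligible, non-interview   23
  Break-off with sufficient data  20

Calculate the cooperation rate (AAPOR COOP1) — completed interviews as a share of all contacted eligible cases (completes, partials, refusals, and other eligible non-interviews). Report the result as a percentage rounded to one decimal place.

No answer / not reached = 81 + 32 = 113
Screened out, ineligible = 53 + 92 = 145
Numerator → 128
Denom → 128 + 20 + 158 + 23 = 329
COOP1 = 128 / 329 = 0.3891

38.9%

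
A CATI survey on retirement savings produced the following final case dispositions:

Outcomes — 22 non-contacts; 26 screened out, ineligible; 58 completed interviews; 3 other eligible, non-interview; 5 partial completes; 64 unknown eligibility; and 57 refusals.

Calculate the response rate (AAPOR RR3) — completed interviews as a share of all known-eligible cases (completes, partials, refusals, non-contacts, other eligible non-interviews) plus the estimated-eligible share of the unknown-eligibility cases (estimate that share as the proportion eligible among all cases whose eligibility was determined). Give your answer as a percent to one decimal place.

29.1%

Top = 58
Determined eligible = 58 + 5 + 57 + 22 + 3 = 145
e = 145 / (145 + 26) = 145 / 171 = 0.8480
Estimated eligible among unknowns = 0.8480 × 64 = 54.27
Denom = 145 + 54.27 = 199.27
RR3 = 58 / 199.27 = 0.2911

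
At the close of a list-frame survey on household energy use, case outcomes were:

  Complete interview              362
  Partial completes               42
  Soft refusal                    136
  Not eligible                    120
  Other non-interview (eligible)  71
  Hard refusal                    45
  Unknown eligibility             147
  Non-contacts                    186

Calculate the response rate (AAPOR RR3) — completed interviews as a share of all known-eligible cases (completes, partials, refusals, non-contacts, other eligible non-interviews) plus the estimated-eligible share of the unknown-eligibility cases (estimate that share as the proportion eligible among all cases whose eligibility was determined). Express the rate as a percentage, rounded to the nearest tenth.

37.3%

Refused = 45 + 136 = 181
Numerator → 362
Known eligible → 362 + 42 + 181 + 186 + 71 = 842
e = 842 / (842 + 120) = 842 / 962 = 0.8753
Eligible share of unknowns → 0.8753 × 147 = 128.67
Base → 842 + 128.67 = 970.67
RR3 = 362 / 970.67 = 0.3729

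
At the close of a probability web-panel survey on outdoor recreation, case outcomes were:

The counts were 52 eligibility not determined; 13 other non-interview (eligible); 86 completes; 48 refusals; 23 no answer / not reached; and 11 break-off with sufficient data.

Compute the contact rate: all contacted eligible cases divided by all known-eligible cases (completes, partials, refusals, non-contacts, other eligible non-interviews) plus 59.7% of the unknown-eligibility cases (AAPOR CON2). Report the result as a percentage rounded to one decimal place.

Top → 86 + 11 + 48 + 13 = 158
Eligible (known) → 86 + 11 + 48 + 23 + 13 = 181
e × U → 0.5970 × 52 = 31.04
Denom → 181 + 31.04 = 212.04
CON2 = 158 / 212.04 = 0.7451

74.5%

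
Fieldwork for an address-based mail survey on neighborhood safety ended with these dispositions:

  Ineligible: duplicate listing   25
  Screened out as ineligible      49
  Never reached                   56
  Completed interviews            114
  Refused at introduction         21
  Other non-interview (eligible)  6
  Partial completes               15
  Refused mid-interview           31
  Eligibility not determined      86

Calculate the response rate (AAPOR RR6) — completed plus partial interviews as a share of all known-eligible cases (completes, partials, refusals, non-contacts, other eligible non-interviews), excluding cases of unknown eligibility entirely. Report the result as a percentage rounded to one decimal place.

Declined to participate = 21 + 31 = 52
Ineligible = 49 + 25 = 74
Numerator = 114 + 15 = 129
Denominator = 114 + 15 + 52 + 56 + 6 = 243
RR6 = 129 / 243 = 0.5309

53.1%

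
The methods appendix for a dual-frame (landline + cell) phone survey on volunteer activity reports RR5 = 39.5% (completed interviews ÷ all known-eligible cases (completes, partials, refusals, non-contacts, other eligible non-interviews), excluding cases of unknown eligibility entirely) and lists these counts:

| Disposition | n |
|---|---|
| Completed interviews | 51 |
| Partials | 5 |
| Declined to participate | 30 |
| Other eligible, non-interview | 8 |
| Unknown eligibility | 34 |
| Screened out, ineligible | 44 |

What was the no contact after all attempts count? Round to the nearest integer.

RR5 = 51 / D = 0.395
D = 51 / 0.395 = 129.1
Remaining denominator categories sum to 94
no contact after all attempts = 129.1 − 94 ≈ 35

35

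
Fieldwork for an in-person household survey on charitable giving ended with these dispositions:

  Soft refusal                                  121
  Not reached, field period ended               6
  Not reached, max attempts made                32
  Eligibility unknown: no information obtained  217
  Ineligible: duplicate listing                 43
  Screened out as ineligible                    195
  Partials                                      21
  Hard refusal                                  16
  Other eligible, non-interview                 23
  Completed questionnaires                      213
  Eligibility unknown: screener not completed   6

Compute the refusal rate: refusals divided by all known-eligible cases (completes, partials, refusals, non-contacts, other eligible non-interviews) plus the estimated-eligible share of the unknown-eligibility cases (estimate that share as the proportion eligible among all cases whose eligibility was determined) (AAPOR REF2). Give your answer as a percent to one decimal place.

23.8%

Refusals = 16 + 121 = 137
Non-contacts = 6 + 32 = 38
Unknown if eligible = 6 + 217 = 223
Not eligible = 195 + 43 = 238
Top: 137
Determined eligible: 213 + 21 + 137 + 38 + 23 = 432
e = 432 / (432 + 238) = 432 / 670 = 0.6448
e × U: 0.6448 × 223 = 143.79
Denominator: 432 + 143.79 = 575.79
REF2 = 137 / 575.79 = 0.2379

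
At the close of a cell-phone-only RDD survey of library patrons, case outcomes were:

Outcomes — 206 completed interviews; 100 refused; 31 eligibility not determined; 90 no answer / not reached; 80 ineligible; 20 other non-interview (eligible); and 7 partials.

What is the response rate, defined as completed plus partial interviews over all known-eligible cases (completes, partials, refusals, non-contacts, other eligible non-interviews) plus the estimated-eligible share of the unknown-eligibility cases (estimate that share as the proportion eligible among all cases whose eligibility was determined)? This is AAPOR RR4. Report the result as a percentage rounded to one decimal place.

Num → 206 + 7 = 213
Determined eligible → 206 + 7 + 100 + 90 + 20 = 423
e = 423 / (423 + 80) = 423 / 503 = 0.8410
e × U → 0.8410 × 31 = 26.07
Base → 423 + 26.07 = 449.07
RR4 = 213 / 449.07 = 0.4743

47.4%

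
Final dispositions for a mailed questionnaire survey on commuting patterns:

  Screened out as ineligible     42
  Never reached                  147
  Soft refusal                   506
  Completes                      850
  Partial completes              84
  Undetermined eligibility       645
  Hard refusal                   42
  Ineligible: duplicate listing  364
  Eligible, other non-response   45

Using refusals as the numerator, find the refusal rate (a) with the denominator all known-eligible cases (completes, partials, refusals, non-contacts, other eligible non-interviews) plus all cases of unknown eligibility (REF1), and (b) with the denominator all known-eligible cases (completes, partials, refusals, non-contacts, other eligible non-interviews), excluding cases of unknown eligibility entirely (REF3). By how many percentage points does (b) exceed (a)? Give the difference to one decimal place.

Declined to participate = 42 + 506 = 548
Out of scope = 42 + 364 = 406
Num: 548
Denominator: 850 + 84 + 548 + 147 + 45 + 645 = 2319
REF1 = 548 / 2319 = 0.2363
Denominator: 850 + 84 + 548 + 147 + 45 = 1674
REF3 = 548 / 1674 = 0.3274
Difference = 32.74 − 23.63 = 9.11 percentage points

9.1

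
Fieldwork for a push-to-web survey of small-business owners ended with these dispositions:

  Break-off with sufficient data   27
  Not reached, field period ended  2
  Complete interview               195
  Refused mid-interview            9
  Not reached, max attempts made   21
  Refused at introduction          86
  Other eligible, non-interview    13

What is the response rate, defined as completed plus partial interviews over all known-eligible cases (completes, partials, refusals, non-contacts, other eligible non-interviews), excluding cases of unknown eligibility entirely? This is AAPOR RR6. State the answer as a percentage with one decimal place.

62.9%

Declined to participate = 86 + 9 = 95
No contact after all attempts = 2 + 21 = 23
Numerator = 195 + 27 = 222
Denom = 195 + 27 + 95 + 23 + 13 = 353
RR6 = 222 / 353 = 0.6289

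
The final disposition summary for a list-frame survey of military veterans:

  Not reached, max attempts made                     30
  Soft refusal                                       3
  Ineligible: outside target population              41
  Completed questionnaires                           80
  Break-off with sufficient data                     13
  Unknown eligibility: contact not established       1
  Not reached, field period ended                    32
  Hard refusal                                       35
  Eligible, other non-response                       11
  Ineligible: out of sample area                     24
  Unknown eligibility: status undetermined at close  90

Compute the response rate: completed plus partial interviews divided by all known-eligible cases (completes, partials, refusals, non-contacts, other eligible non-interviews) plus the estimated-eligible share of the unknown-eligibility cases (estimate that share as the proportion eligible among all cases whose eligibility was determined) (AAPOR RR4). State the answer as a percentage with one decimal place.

Refused = 35 + 3 = 38
Never reached = 32 + 30 = 62
Unknown if eligible = 1 + 90 = 91
Out of scope = 41 + 24 = 65
Top → 80 + 13 = 93
Eligible (known) → 80 + 13 + 38 + 62 + 11 = 204
e = 204 / (204 + 65) = 204 / 269 = 0.7584
Estimated eligible among unknowns → 0.7584 × 91 = 69.01
Denominator → 204 + 69.01 = 273.01
RR4 = 93 / 273.01 = 0.3406

34.1%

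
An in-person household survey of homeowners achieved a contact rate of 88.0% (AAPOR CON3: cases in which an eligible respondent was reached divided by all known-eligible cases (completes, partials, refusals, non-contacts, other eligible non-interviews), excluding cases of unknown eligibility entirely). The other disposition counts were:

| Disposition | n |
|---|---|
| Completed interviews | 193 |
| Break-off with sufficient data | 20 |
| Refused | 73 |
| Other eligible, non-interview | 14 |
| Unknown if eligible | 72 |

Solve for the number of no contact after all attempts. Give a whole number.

41

Top = 193 + 20 + 73 + 14 = 300
CON3 = 300 / D = 0.880
D = 300 / 0.880 = 340.9
Remaining denominator categories sum to 300
no contact after all attempts = 340.9 − 300 ≈ 41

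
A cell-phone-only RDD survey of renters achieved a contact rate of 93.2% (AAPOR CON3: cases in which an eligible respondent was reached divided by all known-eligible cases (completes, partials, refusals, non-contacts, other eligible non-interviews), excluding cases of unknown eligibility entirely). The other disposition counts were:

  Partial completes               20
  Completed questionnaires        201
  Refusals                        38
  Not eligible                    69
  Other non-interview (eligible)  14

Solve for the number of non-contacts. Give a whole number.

Numerator → 201 + 20 + 38 + 14 = 273
CON3 = 273 / D = 0.932
D = 273 / 0.932 = 292.9
Remaining denominator categories sum to 273
non-contacts = 292.9 − 273 ≈ 20

20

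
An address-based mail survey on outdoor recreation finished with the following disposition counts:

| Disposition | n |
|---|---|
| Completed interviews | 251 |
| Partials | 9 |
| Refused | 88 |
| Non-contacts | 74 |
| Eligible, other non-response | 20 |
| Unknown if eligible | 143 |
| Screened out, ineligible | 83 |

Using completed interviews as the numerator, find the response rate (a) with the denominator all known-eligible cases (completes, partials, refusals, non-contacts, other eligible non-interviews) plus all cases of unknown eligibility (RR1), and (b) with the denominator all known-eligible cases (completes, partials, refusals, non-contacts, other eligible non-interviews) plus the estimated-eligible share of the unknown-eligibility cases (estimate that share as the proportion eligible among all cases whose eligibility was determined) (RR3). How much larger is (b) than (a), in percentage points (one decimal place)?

Num: 251
Denominator: 251 + 9 + 88 + 74 + 20 + 143 = 585
RR1 = 251 / 585 = 0.4291
Known eligible: 251 + 9 + 88 + 74 + 20 = 442
e = 442 / (442 + 83) = 442 / 525 = 0.8419
e × U: 0.8419 × 143 = 120.39
Denominator: 442 + 120.39 = 562.39
RR3 = 251 / 562.39 = 0.4463
Difference = 44.63 − 42.91 = 1.72 percentage points

1.7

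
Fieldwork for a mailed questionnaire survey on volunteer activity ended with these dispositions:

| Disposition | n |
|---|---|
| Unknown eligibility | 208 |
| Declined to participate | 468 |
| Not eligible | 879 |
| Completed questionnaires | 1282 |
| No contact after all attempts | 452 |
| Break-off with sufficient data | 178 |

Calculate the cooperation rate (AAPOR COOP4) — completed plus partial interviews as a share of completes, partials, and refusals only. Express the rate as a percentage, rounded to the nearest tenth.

Num = 1282 + 178 = 1460
Denominator = 1282 + 178 + 468 = 1928
COOP4 = 1460 / 1928 = 0.7573

75.7%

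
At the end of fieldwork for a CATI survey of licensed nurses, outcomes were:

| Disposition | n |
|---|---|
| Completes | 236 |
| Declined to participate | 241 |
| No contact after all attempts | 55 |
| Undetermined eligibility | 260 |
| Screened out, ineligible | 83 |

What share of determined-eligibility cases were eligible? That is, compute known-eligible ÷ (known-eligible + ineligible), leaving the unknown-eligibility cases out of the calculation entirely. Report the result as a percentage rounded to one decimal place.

Determined eligible → 236 + 241 + 55 = 532
e = 532 / (532 + 83) = 532 / 615 = 0.8650

86.5%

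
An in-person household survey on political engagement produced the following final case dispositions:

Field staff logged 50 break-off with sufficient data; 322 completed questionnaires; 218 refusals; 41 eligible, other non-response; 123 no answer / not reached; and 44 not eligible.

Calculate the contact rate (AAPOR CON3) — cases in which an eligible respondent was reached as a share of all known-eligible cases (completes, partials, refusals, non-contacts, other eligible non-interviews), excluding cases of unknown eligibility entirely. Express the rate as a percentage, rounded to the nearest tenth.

Numerator → 322 + 50 + 218 + 41 = 631
Base → 322 + 50 + 218 + 123 + 41 = 754
CON3 = 631 / 754 = 0.8369

83.7%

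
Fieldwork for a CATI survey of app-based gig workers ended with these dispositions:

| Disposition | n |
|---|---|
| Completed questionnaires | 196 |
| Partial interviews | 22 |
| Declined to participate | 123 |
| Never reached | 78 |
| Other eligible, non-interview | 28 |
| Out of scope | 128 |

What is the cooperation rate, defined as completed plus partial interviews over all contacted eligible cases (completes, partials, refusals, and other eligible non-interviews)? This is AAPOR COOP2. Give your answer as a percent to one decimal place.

59.1%

Top = 196 + 22 = 218
Base = 196 + 22 + 123 + 28 = 369
COOP2 = 218 / 369 = 0.5908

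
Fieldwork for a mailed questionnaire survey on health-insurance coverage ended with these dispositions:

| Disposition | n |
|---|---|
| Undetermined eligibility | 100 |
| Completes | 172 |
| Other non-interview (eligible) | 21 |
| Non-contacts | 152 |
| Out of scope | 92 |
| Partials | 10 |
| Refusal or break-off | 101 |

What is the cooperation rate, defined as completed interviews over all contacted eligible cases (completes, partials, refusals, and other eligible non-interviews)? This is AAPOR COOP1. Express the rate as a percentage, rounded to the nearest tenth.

Top = 172
Base = 172 + 10 + 101 + 21 = 304
COOP1 = 172 / 304 = 0.5658

56.6%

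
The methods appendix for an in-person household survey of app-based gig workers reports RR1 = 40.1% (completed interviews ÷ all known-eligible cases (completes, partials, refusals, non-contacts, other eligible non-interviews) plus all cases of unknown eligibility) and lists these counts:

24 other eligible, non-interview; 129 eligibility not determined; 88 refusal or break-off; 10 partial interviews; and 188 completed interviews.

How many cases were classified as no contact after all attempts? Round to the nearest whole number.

30

RR1 = 188 / D = 0.401
D = 188 / 0.401 = 468.8
Remaining denominator categories sum to 439
no contact after all attempts = 468.8 − 439 ≈ 30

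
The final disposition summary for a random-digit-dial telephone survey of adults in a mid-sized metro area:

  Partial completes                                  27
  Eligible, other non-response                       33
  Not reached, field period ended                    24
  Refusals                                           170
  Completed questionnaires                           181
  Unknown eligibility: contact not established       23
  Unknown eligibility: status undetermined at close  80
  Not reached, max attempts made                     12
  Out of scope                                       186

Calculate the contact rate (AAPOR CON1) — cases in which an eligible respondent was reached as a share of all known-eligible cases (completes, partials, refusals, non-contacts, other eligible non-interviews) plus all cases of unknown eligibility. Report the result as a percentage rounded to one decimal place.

74.7%

Non-contacts = 24 + 12 = 36
Unknown if eligible = 23 + 80 = 103
Numerator → 181 + 27 + 170 + 33 = 411
Base → 181 + 27 + 170 + 36 + 33 + 103 = 550
CON1 = 411 / 550 = 0.7473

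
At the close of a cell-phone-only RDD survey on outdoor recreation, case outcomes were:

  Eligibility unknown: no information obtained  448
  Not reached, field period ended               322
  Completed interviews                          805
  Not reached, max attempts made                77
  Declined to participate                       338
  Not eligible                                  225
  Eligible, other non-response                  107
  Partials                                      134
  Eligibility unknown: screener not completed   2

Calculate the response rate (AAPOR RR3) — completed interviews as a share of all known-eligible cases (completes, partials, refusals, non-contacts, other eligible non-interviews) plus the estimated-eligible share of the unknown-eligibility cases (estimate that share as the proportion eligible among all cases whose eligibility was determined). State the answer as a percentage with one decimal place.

Non-contacts = 322 + 77 = 399
Eligibility not determined = 2 + 448 = 450
Numerator → 805
Determined eligible → 805 + 134 + 338 + 399 + 107 = 1783
e = 1783 / (1783 + 225) = 1783 / 2008 = 0.8879
Estimated eligible among unknowns → 0.8879 × 450 = 399.56
Denominator → 1783 + 399.56 = 2182.56
RR3 = 805 / 2182.56 = 0.3688

36.9%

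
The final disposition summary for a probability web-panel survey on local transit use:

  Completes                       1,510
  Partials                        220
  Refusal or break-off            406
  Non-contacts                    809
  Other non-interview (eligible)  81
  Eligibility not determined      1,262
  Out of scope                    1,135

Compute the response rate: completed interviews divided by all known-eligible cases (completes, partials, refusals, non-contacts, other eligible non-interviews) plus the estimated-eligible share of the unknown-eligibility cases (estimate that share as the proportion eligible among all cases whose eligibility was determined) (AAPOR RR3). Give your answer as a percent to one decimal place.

Top: 1510
Eligible (known): 1510 + 220 + 406 + 809 + 81 = 3026
e = 3026 / (3026 + 1135) = 3026 / 4161 = 0.7272
Eligible share of unknowns: 0.7272 × 1262 = 917.73
Base: 3026 + 917.73 = 3943.73
RR3 = 1510 / 3943.73 = 0.3829

38.3%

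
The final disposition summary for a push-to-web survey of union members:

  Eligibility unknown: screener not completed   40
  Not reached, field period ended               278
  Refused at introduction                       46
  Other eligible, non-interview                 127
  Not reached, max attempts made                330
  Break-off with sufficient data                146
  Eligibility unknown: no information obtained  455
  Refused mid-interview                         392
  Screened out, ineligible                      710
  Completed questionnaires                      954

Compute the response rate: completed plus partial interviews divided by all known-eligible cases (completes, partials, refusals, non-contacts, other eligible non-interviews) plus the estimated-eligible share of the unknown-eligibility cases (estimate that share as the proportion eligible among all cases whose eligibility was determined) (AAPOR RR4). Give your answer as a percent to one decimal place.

Refusals = 46 + 392 = 438
No answer / not reached = 278 + 330 = 608
Unknown eligibility = 40 + 455 = 495
Num → 954 + 146 = 1100
Eligible (known) → 954 + 146 + 438 + 608 + 127 = 2273
e = 2273 / (2273 + 710) = 2273 / 2983 = 0.7620
Estimated eligible among unknowns → 0.7620 × 495 = 377.19
Denominator → 2273 + 377.19 = 2650.19
RR4 = 1100 / 2650.19 = 0.4151

41.5%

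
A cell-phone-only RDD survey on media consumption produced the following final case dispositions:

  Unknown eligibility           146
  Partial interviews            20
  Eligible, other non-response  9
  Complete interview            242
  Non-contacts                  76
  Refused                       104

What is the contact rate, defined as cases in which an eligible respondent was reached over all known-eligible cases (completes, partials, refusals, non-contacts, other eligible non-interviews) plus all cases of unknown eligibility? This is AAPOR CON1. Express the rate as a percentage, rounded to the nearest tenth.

62.8%

Num → 242 + 20 + 104 + 9 = 375
Base → 242 + 20 + 104 + 76 + 9 + 146 = 597
CON1 = 375 / 597 = 0.6281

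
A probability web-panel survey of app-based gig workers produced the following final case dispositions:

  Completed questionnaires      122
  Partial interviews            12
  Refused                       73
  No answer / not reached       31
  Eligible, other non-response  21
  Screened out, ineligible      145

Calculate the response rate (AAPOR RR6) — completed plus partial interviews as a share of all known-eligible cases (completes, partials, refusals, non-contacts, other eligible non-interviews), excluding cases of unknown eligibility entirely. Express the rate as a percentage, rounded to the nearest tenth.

Top = 122 + 12 = 134
Base = 122 + 12 + 73 + 31 + 21 = 259
RR6 = 134 / 259 = 0.5174

51.7%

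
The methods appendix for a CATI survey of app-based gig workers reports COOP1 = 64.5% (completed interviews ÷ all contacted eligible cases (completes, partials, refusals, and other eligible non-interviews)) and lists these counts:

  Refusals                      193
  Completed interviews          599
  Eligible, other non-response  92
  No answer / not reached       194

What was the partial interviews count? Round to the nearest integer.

COOP1 = 599 / D = 0.645
D = 599 / 0.645 = 928.7
Remaining denominator categories sum to 884
partial interviews = 928.7 − 884 ≈ 45

45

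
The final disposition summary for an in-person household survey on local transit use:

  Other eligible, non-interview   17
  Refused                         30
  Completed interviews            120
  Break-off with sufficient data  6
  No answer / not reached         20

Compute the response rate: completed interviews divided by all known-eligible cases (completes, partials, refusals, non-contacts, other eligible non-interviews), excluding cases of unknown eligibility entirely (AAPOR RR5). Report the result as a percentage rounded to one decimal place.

62.2%

Numerator → 120
Denominator → 120 + 6 + 30 + 20 + 17 = 193
RR5 = 120 / 193 = 0.6218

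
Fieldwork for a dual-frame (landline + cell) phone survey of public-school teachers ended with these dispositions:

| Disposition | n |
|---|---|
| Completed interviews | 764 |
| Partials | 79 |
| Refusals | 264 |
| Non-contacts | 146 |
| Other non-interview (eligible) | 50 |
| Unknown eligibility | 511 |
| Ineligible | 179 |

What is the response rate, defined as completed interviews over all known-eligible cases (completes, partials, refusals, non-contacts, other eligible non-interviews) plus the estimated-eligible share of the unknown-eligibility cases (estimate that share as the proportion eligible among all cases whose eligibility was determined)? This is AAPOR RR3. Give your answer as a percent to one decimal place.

Num → 764
Eligible (known) → 764 + 79 + 264 + 146 + 50 = 1303
e = 1303 / (1303 + 179) = 1303 / 1482 = 0.8792
e × U → 0.8792 × 511 = 449.27
Denominator → 1303 + 449.27 = 1752.27
RR3 = 764 / 1752.27 = 0.4360

43.6%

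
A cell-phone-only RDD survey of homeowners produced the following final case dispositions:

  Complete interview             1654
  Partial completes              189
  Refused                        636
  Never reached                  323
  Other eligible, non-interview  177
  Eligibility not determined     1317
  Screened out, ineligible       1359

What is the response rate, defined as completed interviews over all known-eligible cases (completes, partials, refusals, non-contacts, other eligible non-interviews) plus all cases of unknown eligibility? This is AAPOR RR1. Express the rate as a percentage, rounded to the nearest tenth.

38.5%

Numerator → 1654
Denom → 1654 + 189 + 636 + 323 + 177 + 1317 = 4296
RR1 = 1654 / 4296 = 0.3850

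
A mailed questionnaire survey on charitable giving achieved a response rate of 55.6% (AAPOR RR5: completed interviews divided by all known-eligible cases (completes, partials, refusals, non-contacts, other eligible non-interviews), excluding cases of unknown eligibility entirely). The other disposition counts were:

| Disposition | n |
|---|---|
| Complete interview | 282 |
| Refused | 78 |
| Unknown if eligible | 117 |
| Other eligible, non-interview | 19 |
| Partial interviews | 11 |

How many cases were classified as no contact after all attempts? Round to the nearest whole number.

RR5 = 282 / D = 0.556
D = 282 / 0.556 = 507.2
Remaining denominator categories sum to 390
no contact after all attempts = 507.2 − 390 ≈ 117

117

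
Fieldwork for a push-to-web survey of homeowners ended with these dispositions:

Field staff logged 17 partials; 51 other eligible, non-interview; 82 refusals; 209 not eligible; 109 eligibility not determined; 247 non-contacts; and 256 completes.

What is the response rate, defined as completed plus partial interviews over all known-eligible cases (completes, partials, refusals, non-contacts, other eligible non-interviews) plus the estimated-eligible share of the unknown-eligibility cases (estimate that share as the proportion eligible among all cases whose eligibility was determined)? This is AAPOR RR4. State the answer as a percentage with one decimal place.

Top: 256 + 17 = 273
Eligible (known): 256 + 17 + 82 + 247 + 51 = 653
e = 653 / (653 + 209) = 653 / 862 = 0.7575
Estimated eligible among unknowns: 0.7575 × 109 = 82.57
Denom: 653 + 82.57 = 735.57
RR4 = 273 / 735.57 = 0.3711

37.1%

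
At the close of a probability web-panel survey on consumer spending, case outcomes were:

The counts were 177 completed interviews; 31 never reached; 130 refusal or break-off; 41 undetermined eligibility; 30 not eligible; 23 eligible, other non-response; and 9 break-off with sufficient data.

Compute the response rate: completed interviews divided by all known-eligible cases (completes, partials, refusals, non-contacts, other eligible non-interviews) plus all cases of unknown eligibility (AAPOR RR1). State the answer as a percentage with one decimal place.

Numerator = 177
Denom = 177 + 9 + 130 + 31 + 23 + 41 = 411
RR1 = 177 / 411 = 0.4307

43.1%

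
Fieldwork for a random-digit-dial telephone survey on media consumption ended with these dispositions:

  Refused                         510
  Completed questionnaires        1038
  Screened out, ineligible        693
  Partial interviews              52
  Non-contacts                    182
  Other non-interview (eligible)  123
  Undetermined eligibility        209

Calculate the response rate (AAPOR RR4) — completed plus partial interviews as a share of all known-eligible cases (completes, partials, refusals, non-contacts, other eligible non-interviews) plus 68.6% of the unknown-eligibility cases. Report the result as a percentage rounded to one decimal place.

Num → 1038 + 52 = 1090
Known eligible → 1038 + 52 + 510 + 182 + 123 = 1905
Estimated eligible among unknowns → 0.6860 × 209 = 143.37
Denom → 1905 + 143.37 = 2048.37
RR4 = 1090 / 2048.37 = 0.5321

53.2%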